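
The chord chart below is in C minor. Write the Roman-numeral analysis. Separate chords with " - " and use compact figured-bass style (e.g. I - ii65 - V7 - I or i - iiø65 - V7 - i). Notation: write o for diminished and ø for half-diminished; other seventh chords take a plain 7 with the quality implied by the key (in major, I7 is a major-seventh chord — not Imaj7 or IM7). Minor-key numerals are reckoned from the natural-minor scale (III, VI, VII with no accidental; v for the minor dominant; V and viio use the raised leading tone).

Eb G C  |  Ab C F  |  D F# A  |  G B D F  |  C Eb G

i6 - iv6 - V/V - V7 - i

Eb-G-C: root C is the tonic; minor triad there is i6.
Ab-C-F: minor triad on F = scale degree 4 → iv6.
D-F#-A is the secondary dominant of V (major triad on D): V/V.
G-B-D-F: dominant seventh chord on G = scale degree 5 → V7.
C-Eb-G: root C is the tonic; minor triad there is i.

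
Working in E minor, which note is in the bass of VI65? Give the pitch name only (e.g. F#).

VI in E minor has root C; the chord is C-E-G-B.
The figure 65 means first inversion — the third is in the bass.

E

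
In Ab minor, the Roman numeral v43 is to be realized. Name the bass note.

v in Ab minor has root Eb; the chord is Eb-Gb-Bb-Db.
The figure 43 means second inversion — the fifth is in the bass.

Bb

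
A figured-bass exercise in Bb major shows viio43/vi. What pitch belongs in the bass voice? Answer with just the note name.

C

The applied chord viio43/vi is rooted on F#: F#-A-C-Eb.
The figure 43 means second inversion — the fifth is in the bass.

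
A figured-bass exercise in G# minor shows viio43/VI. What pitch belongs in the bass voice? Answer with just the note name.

A

The applied chord viio43/VI is rooted on D#: D#-F#-A-C.
The figure 43 means second inversion — the fifth is in the bass.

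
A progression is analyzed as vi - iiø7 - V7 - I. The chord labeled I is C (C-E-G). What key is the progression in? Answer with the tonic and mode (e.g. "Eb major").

The chord C is a major triad rooted on C; its label is I.
If C is scale degree 1 and the mode makes that degree carry a major triad, the tonic is C and the mode is major.

C major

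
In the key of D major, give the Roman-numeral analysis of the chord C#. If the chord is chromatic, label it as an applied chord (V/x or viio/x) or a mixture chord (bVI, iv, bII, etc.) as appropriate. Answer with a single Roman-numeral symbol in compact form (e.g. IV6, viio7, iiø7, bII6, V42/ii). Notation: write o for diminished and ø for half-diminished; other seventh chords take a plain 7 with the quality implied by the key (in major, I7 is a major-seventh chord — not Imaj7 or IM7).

V/iii

Stacked in thirds the chord is C#-E#-G#: a major triad on C#.
C# is not a diatonic chord root with this quality in D major, but it lies a perfect fifth above F# (iii), so the chord functions as an applied dominant of iii.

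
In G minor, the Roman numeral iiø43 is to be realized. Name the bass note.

Eb

iiø in G minor has root A; the chord is A-C-Eb-G.
The figure 43 means second inversion — the fifth is in the bass.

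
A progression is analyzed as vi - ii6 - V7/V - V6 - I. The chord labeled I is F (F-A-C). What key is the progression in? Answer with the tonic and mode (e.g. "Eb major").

I is given as F-A-C — a major triad with root F.
If F is scale degree 1 and the mode makes that degree carry a major triad, the tonic is F and the mode is major.

F major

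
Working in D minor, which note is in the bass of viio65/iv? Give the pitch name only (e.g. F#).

A

The applied chord viio65/iv is rooted on F#: F#-A-C-Eb.
The figure 65 means first inversion — the third is in the bass.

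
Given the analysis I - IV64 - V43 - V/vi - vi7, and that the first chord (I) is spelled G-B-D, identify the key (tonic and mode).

G major

I is given as G-B-D — a major triad with root G.
If G is scale degree 1 and the mode makes that degree carry a major triad, the tonic is G and the mode is major.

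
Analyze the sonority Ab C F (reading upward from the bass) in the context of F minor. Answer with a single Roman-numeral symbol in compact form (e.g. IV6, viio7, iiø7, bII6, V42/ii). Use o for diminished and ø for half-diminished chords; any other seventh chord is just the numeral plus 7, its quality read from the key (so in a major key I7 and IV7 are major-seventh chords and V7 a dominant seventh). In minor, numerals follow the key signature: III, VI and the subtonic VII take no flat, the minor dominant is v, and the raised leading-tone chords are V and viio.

i6

The pitches F-Ab-C form a minor triad rooted on F.
F is scale degree 1 in F minor, and a minor triad on that degree is written i.
With Ab in the bass the chord is in first inversion, so the figured bass is 6.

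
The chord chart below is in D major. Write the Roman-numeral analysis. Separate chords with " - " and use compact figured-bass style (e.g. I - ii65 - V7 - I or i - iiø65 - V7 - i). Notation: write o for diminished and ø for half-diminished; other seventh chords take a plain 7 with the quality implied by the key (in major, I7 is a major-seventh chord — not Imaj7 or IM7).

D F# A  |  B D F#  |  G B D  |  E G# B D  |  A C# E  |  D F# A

D-F#-A: root D is the tonic; major triad there is I.
B-D-F#: root B is the submediant; minor triad there is vi.
G-B-D: major triad on G = scale degree 4 → IV.
E-G#-B-D: a dominant seventh chord on E, the applied dominant of V → V7/V.
A-C#-E: root A is the dominant; major triad there is V.
D-F#-A: major triad on D = scale degree 1 → I.

I - vi - IV - V7/V - V - I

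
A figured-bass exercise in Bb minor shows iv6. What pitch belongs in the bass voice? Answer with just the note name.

Gb

iv in Bb minor has root Eb; the chord is Eb-Gb-Bb.
The figure 6 means first inversion — the third is in the bass.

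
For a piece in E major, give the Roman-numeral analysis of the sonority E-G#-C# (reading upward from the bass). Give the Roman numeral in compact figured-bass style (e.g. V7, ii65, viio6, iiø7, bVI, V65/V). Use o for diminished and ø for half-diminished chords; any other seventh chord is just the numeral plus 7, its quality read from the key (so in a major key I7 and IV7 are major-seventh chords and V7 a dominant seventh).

The pitches C#-E-G# form a minor triad rooted on C#.
In E major, C# is the submediant; the diatonic minor triad there is vi.
With E in the bass the chord is in first inversion, so the figured bass is 6.

vi6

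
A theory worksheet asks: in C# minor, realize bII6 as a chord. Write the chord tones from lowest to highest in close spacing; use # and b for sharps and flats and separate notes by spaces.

bII6 is the Neapolitan sixth — a major triad on the lowered second degree, here in its customary first inversion. In C# minor that root is D.
So the chord is D-F#-A.
With the 6 figure the chord is in first inversion; from the bass F# upward in close position it reads F#-A-D.

F# A D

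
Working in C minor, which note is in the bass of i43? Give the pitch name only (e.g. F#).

G

i in C minor has root C; the chord is C-Eb-G-Bb.
The figure 43 means second inversion — the fifth is in the bass.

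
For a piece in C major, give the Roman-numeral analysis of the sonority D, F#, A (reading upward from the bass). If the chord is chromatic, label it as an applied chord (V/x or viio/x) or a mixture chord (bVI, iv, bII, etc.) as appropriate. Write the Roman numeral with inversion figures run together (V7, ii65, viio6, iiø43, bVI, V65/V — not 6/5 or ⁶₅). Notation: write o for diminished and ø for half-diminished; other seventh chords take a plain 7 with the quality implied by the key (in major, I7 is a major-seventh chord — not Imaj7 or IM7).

V/V

Stacked in thirds the chord is D-F#-A: a major triad on D.
D is not a diatonic chord root with this quality in C major, but it lies a perfect fifth above G (V), so the chord functions as an applied dominant of V.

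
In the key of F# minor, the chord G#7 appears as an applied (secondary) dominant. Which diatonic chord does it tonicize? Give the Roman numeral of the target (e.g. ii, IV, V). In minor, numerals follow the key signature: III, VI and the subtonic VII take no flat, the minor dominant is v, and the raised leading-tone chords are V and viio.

The chord is a dominant seventh chord on G#.
A dominant resolves down a perfect fifth: G# → C#. In F# minor, C# is scale degree 5, i.e. V.

V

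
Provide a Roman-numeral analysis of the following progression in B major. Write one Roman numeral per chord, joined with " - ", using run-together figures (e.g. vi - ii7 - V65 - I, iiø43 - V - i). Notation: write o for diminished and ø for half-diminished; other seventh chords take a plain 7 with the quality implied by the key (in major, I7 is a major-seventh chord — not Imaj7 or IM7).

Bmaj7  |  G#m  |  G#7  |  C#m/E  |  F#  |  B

I7 - vi - V7/ii - ii6 - V - I

Bmaj7: major seventh chord on B = scale degree 1 → I7.
G#m has root G#, degree 6 in B major, so vi.
G#7 is the secondary dominant of ii (dominant seventh chord on G#): V7/ii.
C#m/E has root C#, degree 2 in B major, so ii6.
F#: major triad on F# = scale degree 5 → V.
B has root B, degree 1 in B major, so I.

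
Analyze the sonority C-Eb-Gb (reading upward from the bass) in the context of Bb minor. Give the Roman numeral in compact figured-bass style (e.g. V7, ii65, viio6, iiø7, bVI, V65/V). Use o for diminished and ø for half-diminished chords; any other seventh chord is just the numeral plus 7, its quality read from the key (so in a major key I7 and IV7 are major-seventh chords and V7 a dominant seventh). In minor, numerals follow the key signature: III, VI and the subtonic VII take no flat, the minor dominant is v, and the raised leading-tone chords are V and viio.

iio

Stacked in thirds the chord is C-Eb-Gb: a diminished triad on C.
In Bb minor, C is the supertonic; the diatonic diminished triad there is iio.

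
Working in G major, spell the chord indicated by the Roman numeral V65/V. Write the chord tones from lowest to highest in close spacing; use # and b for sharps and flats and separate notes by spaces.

V65/V is a secondary dominant — the dominant seventh of V. V in G major is D, so the applied chord's root is A, a perfect fifth above.
Building a dominant seventh chord on A gives A-C#-E-G.
With the 65 figure the chord is in first inversion; from the bass C# upward in close position it reads C#-E-G-A.

C# E G A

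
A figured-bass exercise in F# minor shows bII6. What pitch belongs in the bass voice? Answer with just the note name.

B

bII in F# minor has root G; the chord is G-B-D.
The figure 6 means first inversion — the third is in the bass.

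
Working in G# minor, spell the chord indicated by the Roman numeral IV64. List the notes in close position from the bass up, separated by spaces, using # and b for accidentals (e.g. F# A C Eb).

Scale degree 4 in G# minor is C#; here the chord built on it is altered to a major triad. IV64 is the major subdominant, borrowed from the parallel major.
So the chord is C#-E#-G#.
With the 64 figure the chord is in second inversion; from the bass G# upward in close position it reads G#-C#-E#.

G# C# E#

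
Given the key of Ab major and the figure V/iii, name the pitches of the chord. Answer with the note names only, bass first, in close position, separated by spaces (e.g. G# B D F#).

G B D

The slash means an applied dominant: we want the dominant of iii. In Ab major, iii is C minor, and its dominant is built on G.
Building a major triad on G gives G-B-D.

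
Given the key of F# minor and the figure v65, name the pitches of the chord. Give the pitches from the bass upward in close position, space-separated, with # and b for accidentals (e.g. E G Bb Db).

E G# B C#

In F# minor, the fifth degree is C#, and the diatonic chord built there is a minor seventh chord.
That chord is spelled C#-E-G#-B.
The figured bass 65 indicates first inversion, placing the third (E) in the bass: E-G#-B-C#.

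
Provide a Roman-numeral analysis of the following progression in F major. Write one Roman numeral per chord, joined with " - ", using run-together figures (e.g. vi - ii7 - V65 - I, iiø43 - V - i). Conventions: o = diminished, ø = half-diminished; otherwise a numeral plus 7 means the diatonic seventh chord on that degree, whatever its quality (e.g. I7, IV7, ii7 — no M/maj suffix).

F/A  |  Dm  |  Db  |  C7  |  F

F/A has root F, degree 1 in F major, so I6.
Dm: root D is the submediant; minor triad there is vi.
Db: major triad on Db — chromatic; bVI (borrowed from the parallel minor).
C7: root C is the dominant; dominant seventh chord there is V7.
F has root F, degree 1 in F major, so I.

I6 - vi - bVI - V7 - I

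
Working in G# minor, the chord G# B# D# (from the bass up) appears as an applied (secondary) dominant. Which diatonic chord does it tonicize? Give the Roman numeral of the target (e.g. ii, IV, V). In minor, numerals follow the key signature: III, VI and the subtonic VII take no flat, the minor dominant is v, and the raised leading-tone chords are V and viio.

iv

The chord is a major triad on G#.
A dominant resolves down a perfect fifth: G# → C#. In G# minor, C# is scale degree 4, i.e. iv.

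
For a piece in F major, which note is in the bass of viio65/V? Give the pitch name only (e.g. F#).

The applied chord viio65/V is rooted on B: B-D-F-Ab.
The figure 65 means first inversion — the third is in the bass.

D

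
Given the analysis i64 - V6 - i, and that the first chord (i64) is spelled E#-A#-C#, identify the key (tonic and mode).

i64 is given as E#-A#-C# — a minor triad with root A#.
If A# is scale degree 1 and the mode makes that degree carry a minor triad, the tonic is A# and the mode is minor.

A# minor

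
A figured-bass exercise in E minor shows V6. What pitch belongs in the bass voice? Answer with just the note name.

D#

V in E minor has root B; the chord is B-D#-F#.
The figure 6 means first inversion — the third is in the bass.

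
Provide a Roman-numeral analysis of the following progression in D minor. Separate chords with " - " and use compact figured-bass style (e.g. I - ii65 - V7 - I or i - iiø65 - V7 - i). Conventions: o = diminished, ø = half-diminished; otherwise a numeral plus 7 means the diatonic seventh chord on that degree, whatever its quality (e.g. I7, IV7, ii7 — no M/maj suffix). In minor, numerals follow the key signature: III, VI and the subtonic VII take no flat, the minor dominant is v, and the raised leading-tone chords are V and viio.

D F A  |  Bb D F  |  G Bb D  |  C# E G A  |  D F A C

D-F-A has root D, degree 1 in D minor, so i.
Bb-D-F has root Bb, degree 6 in D minor, so VI.
G-Bb-D: root G is the subdominant; minor triad there is iv.
C#-E-G-A: dominant seventh chord on A = scale degree 5 → V65.
D-F-A-C has root D, degree 1 in D minor, so i7.

i - VI - iv - V65 - i7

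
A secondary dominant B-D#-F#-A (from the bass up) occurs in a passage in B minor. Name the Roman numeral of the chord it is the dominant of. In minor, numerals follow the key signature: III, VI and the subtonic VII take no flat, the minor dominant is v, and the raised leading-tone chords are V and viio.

iv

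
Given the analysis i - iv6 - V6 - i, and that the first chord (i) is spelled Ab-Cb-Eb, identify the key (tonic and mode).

Ab minor

The anchor chord is a minor triad on Ab, labeled i.
If Ab is scale degree 1 and the mode makes that degree carry a minor triad, the tonic is Ab and the mode is minor.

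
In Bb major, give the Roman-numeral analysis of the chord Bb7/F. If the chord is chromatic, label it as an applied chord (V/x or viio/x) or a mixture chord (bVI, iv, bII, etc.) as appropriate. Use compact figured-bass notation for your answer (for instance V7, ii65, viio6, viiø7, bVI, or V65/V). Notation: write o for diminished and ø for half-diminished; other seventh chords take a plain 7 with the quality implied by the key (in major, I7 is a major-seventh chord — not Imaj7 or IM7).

V43/IV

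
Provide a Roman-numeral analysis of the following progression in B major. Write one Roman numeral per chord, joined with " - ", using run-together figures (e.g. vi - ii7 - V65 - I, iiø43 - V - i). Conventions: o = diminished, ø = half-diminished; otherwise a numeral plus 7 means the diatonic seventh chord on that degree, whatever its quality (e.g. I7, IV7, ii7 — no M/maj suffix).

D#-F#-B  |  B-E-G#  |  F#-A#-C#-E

D#-F#-B: root B is the tonic; major triad there is I6.
B-E-G#: root E is the subdominant; major triad there is IV64.
F#-A#-C#-E: dominant seventh chord on F# = scale degree 5 → V7.

I6 - IV64 - V7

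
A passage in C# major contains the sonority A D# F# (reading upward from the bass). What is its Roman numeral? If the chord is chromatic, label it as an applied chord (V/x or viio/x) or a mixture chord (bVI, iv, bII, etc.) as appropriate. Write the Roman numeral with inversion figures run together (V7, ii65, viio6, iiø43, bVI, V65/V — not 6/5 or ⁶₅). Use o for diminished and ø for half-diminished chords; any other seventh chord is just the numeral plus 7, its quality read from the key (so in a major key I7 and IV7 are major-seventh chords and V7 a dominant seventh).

Stacked in thirds the chord is D#-F#-A: a diminished triad on D#.
D# is the second degree of C# major. This is the diminished supertonic triad, borrowed from the parallel minor.
With A in the bass the chord is in second inversion, so the figured bass is 64.

iio64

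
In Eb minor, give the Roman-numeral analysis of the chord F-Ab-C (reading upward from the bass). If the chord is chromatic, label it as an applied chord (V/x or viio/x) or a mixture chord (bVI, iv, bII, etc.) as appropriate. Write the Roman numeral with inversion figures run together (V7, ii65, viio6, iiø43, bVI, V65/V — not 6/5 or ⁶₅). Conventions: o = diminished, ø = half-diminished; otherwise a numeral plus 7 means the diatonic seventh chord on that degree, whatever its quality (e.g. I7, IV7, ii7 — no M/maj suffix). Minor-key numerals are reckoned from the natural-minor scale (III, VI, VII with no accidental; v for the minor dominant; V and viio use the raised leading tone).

Stacked in thirds the chord is F-Ab-C: a minor triad on F.
F is the second degree of Eb minor. This is the minor supertonic, borrowed from the parallel major (the Dorian ii).

ii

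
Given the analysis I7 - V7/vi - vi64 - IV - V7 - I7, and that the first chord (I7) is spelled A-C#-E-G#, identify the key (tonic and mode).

I7 is given as A-C#-E-G# — a major seventh chord with root A.
If A is scale degree 1 and the mode makes that degree carry a major seventh chord, the tonic is A and the mode is major.

A major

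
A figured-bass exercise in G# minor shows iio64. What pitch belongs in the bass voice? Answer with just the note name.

E

iio in G# minor has root A#; the chord is A#-C#-E.
The figure 64 means second inversion — the fifth is in the bass.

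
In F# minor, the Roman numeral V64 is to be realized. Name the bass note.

G#

V in F# minor has root C#; the chord is C#-E#-G#.
The figure 64 means second inversion — the fifth is in the bass.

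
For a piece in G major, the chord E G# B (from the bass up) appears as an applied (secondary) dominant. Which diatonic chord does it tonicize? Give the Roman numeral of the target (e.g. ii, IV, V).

ii

The chord is a major triad on E.
A dominant resolves down a perfect fifth: E → A. In G major, A is scale degree 2, i.e. ii.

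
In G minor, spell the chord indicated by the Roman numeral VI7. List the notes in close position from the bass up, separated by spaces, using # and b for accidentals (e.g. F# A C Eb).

Eb G Bb D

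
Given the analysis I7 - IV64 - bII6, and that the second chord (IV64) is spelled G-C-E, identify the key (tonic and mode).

G major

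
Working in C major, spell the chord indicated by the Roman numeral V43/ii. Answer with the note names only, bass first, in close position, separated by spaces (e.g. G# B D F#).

E G A C#

V43/ii is a secondary dominant — the dominant seventh of ii. ii in C major is D, so the applied chord's root is A, a perfect fifth above.
Building a dominant seventh chord on A gives A-C#-E-G.
With the 43 figure the chord is in second inversion; from the bass E upward in close position it reads E-G-A-C#.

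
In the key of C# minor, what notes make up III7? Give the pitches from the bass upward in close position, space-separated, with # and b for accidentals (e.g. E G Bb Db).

E G# B D#

The numeral's case and figure indicate a major seventh chord. In C# minor its root, scale degree 3, is E.
Stacking thirds from E gives E-G#-B-D#.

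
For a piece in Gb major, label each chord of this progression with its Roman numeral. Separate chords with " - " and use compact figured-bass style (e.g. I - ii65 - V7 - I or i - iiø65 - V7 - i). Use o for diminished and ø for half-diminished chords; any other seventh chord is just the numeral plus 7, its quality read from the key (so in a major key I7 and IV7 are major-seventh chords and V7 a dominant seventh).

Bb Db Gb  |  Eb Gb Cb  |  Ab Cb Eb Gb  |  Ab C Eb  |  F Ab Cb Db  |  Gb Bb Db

Bb-Db-Gb: major triad on Gb = scale degree 1 → I6.
Eb-Gb-Cb: major triad on Cb = scale degree 4 → IV6.
Ab-Cb-Eb-Gb: minor seventh chord on Ab = scale degree 2 → ii7.
Ab-C-Eb: a major triad on Ab, the applied dominant of V → V/V.
F-Ab-Cb-Db: root Db is the dominant; dominant seventh chord there is V65.
Gb-Bb-Db: major triad on Gb = scale degree 1 → I.

I6 - IV6 - ii7 - V/V - V65 - I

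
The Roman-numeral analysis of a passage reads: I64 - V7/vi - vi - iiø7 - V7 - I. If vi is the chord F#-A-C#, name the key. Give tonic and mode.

A major

The anchor chord is a minor triad on F#, labeled vi.
If F# is scale degree 6 and the mode makes that degree carry a minor triad, the tonic is A and the mode is major.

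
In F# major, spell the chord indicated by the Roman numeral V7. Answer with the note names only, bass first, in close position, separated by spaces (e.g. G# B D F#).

The numeral's case and figure indicate a dominant seventh chord. In F# major its root, scale degree 5, is C#.
Stacking thirds from C# gives C#-E#-G#-B.

C# E# G# B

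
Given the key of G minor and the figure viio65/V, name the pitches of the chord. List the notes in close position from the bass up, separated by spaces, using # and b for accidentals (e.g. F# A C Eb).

E G Bb C#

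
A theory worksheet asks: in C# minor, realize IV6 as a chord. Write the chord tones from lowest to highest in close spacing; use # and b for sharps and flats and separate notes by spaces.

A# C# F#

Scale degree 4 in C# minor is F#; here the chord built on it is altered to a major triad. IV6 is the major subdominant, borrowed from the parallel major.
So the chord is F#-A#-C#.
With the 6 figure the chord is in first inversion; from the bass A# upward in close position it reads A#-C#-F#.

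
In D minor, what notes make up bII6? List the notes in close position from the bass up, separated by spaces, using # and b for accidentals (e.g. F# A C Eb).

Scale degree 2 in D minor is E; lowering it a half step gives Eb. bII6 is the Neapolitan sixth — a major triad on the lowered second degree, here in its customary first inversion.
So the chord is Eb-G-Bb, a major triad.
The figured bass 6 indicates first inversion, placing the third (G) in the bass: G-Bb-Eb.

G Bb Eb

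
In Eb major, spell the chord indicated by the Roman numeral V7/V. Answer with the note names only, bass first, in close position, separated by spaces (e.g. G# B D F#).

F A C Eb

The slash means an applied dominant: we want the dominant of V. In Eb major, V is Bb major, and its dominant is built on F.
Building a dominant seventh chord on F gives F-A-C-Eb.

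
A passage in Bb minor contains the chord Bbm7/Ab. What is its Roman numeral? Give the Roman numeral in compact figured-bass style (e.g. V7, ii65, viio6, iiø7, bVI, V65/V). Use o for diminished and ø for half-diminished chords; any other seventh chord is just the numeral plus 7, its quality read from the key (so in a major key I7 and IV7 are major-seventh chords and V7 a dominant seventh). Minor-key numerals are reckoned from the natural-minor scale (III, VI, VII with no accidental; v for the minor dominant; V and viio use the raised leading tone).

The pitches Bb-Db-F-Ab form a minor seventh chord rooted on Bb.
Bb is scale degree 1 in Bb minor, and a minor seventh chord on that degree is written i7.
With Ab in the bass the chord is in third inversion, so the figured bass is 42.

i42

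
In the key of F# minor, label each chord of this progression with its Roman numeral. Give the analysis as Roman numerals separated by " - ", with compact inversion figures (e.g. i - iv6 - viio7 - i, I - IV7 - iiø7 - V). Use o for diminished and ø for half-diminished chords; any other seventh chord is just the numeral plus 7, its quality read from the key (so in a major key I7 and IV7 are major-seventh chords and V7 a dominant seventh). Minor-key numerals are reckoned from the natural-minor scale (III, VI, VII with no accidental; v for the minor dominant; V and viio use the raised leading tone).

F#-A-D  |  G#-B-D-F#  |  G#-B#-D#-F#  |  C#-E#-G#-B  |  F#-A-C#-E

VI6 - iiø7 - V7/V - V7 - i7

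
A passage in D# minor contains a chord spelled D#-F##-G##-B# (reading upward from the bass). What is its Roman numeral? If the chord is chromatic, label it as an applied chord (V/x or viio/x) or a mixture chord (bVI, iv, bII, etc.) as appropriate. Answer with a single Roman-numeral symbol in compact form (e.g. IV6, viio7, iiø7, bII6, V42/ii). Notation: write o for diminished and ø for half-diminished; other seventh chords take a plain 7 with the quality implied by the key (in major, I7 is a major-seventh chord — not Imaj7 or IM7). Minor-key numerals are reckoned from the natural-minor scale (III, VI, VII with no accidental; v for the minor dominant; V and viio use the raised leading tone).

Stacked in thirds the chord is G##-B#-D#-F##: a half-diminished seventh chord on G##.
G## sits a half step below A# (V in D# minor); a diminished chord there is the applied leading-tone chord of V.
With D# in the bass the chord is in second inversion, so the figured bass is 43.

viiø43/V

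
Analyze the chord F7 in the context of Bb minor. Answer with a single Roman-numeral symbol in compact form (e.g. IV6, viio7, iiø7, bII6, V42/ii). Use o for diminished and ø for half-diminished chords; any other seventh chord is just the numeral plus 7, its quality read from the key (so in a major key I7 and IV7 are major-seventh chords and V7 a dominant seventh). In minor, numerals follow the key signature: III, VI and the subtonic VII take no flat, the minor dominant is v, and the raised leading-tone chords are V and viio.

V7

Stacked in thirds the chord is F-A-C-Eb: a dominant seventh chord on F.
In Bb minor, F is the dominant; the diatonic dominant seventh chord there is V7.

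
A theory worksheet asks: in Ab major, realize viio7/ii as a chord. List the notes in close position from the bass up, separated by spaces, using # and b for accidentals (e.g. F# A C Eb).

The slash marks an applied leading-tone chord: viio of ii. In Ab major, ii is Bb, so the leading tone to it is A, a half step below.
Building a fully diminished seventh chord on A gives A-C-Eb-Gb.

A C Eb Gb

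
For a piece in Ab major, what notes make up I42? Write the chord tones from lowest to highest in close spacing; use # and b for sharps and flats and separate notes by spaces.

In Ab major, the first degree is Ab, and the diatonic chord built there is a major seventh chord.
Stacking thirds from Ab gives Ab-C-Eb-G.
With the 42 figure the chord is in third inversion; from the bass G upward in close position it reads G-Ab-C-Eb.

G Ab C Eb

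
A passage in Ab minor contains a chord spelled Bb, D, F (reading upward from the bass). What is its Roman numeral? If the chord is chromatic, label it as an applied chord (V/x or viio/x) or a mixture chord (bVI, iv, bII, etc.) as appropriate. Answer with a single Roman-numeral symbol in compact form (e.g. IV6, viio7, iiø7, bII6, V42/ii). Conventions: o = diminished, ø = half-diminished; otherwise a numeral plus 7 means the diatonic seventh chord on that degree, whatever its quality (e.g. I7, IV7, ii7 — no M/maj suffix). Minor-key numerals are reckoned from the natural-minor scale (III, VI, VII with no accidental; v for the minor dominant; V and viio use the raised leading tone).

The pitches Bb-D-F form a major triad rooted on Bb.
Bb is not a diatonic chord root with this quality in Ab minor, but it lies a perfect fifth above Eb (V), so the chord functions as an applied dominant of V.

V/V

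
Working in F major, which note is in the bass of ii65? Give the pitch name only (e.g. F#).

ii in F major has root G; the chord is G-Bb-D-F.
The figure 65 means first inversion — the third is in the bass.

Bb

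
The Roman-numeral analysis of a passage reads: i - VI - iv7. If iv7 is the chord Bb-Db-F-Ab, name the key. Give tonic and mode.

F minor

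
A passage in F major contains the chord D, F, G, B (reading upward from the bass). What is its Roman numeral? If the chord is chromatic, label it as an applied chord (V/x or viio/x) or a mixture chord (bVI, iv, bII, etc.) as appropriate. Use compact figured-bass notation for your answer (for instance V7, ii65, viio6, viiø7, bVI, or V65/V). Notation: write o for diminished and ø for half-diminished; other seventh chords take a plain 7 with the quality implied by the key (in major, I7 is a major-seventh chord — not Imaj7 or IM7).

The pitches G-B-D-F form a dominant seventh chord rooted on G.
G is not a diatonic chord root with this quality in F major, but it lies a perfect fifth above C (V), so the chord functions as an applied dominant of V.
With D in the bass the chord is in second inversion, so the figured bass is 43.

V43/V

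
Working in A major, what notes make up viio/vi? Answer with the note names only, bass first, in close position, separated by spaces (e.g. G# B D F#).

E# G# B

The slash marks an applied leading-tone chord: viio of vi. In A major, vi is F#, so the leading tone to it is E#, a half step below.
Building a diminished triad on E# gives E#-G#-B.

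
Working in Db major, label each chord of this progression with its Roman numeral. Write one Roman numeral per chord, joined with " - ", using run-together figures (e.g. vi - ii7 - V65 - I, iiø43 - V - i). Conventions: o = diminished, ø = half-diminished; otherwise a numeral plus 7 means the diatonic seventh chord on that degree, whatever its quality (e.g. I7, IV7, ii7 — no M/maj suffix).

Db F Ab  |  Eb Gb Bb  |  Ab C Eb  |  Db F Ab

Db-F-Ab: root Db is the tonic; major triad there is I.
Eb-Gb-Bb: minor triad on Eb = scale degree 2 → ii.
Ab-C-Eb has root Ab, degree 5 in Db major, so V.
Db-F-Ab has root Db, degree 1 in Db major, so I.

I - ii - V - I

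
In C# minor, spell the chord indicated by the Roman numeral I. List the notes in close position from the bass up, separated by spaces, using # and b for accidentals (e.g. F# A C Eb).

C# E# G#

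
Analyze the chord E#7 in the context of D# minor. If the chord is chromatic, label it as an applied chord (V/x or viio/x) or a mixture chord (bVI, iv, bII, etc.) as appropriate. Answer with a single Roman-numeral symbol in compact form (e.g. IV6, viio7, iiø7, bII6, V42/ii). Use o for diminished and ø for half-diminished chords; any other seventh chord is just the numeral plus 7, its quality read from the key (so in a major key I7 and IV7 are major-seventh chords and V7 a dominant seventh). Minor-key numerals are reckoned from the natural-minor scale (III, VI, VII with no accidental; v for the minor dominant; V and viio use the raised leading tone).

The pitches E#-G##-B#-D# form a dominant seventh chord rooted on E#.
E# is not a diatonic chord root with this quality in D# minor, but it lies a perfect fifth above A# (V), so the chord functions as an applied dominant of V.

V7/V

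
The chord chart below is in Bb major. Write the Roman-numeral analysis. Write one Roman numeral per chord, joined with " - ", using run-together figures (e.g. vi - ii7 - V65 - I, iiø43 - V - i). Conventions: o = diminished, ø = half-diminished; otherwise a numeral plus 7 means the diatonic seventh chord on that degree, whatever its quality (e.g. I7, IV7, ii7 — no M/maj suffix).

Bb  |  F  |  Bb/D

I - V - I6

Bb: root Bb is the tonic; major triad there is I.
F has root F, degree 5 in Bb major, so V.
Bb/D has root Bb, degree 1 in Bb major, so I6.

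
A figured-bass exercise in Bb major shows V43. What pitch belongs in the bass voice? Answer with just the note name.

C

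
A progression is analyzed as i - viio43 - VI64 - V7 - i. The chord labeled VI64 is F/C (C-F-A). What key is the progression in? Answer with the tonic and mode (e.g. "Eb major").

A minor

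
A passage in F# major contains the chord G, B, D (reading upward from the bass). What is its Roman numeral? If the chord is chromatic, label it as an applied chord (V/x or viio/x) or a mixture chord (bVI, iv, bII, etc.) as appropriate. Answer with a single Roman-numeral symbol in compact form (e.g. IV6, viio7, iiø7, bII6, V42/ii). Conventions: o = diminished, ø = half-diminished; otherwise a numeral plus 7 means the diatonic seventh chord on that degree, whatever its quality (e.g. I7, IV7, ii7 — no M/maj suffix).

bII

The pitches G-B-D form a major triad rooted on G.
G is the lowered second degree of F# major (diatonic 2 would be G#). This is the Neapolitan chord — a major triad on the lowered second degree.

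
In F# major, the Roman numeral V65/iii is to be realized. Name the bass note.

G##

The applied chord V65/iii is rooted on E#: E#-G##-B#-D#.
The figure 65 means first inversion — the third is in the bass.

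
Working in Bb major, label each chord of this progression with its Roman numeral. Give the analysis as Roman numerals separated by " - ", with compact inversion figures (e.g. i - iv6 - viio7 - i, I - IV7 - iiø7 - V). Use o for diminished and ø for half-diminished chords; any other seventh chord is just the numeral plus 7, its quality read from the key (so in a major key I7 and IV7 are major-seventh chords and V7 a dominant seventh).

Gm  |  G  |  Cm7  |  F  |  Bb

vi - V/ii - ii7 - V - I

Gm has root G, degree 6 in Bb major, so vi.
G: a major triad on G, the applied dominant of ii → V/ii.
Cm7: root C is the supertonic; minor seventh chord there is ii7.
F: root F is the dominant; major triad there is V.
Bb: major triad on Bb = scale degree 1 → I.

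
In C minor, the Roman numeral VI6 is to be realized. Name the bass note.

VI in C minor has root Ab; the chord is Ab-C-Eb.
The figure 6 means first inversion — the third is in the bass.

C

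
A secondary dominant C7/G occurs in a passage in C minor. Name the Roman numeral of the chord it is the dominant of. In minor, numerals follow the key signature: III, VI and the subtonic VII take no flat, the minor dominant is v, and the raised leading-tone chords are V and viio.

iv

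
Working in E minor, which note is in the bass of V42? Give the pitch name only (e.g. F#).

A

V in E minor has root B; the chord is B-D#-F#-A.
The figure 42 means third inversion — the seventh is in the bass.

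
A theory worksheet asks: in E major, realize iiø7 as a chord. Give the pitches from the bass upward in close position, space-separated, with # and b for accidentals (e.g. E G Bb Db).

F# A C E

Scale degree 2 in E major is F#; here the chord built on it is altered to a half-diminished seventh chord. iiø7 is the half-diminished supertonic seventh, borrowed from the parallel minor.
So the chord is F#-A-C-E, a half-diminished seventh chord.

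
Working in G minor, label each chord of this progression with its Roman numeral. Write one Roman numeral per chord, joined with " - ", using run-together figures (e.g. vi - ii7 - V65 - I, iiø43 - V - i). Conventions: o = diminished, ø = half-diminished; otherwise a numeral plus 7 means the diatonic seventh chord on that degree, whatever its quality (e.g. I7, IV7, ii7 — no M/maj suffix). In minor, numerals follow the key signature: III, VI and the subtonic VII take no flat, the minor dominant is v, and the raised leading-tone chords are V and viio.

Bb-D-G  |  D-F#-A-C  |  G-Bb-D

i6 - V7 - i

Bb-D-G: root G is the tonic; minor triad there is i6.
D-F#-A-C: dominant seventh chord on D = scale degree 5 → V7.
G-Bb-D: minor triad on G = scale degree 1 → i.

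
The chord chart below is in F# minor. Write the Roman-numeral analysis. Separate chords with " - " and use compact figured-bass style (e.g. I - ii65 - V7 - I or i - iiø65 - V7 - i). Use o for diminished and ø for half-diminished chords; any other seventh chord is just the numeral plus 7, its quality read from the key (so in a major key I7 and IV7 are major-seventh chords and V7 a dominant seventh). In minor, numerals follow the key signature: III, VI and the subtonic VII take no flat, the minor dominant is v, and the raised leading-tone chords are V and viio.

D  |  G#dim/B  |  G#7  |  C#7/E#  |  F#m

VI - iio6 - V7/V - V65 - i

D has root D, degree 6 in F# minor, so VI.
G#dim/B: diminished triad on G# = scale degree 2 → iio6.
G#7: a dominant seventh chord on G#, the applied dominant of V → V7/V.
C#7/E#: dominant seventh chord on C# = scale degree 5 → V65.
F#m: root F# is the tonic; minor triad there is i.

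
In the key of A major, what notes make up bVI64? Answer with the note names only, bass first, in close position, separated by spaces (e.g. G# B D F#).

C F A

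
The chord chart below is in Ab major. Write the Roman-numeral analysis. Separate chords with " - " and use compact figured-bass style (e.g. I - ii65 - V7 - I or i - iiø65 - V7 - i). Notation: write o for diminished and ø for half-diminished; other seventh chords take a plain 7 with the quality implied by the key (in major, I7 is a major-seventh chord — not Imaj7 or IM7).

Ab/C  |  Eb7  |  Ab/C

Ab/C: root Ab is the tonic; major triad there is I6.
Eb7 has root Eb, degree 5 in Ab major, so V7.
Ab/C has root Ab, degree 1 in Ab major, so I6.

I6 - V7 - I6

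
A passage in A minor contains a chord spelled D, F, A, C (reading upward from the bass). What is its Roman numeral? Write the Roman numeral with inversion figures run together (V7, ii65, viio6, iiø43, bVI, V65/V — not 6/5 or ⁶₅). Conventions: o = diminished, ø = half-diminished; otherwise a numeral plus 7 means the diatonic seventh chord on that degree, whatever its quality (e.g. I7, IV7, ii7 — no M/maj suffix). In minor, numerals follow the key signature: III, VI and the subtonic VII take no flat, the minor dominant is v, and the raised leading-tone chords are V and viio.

iv7

Stacked in thirds the chord is D-F-A-C: a minor seventh chord on D.
D is scale degree 4 in A minor, and a minor seventh chord on that degree is written iv7.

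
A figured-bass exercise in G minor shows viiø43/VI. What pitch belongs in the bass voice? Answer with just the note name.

Ab

The applied chord viiø43/VI is rooted on D: D-F-Ab-C.
The figure 43 means second inversion — the fifth is in the bass.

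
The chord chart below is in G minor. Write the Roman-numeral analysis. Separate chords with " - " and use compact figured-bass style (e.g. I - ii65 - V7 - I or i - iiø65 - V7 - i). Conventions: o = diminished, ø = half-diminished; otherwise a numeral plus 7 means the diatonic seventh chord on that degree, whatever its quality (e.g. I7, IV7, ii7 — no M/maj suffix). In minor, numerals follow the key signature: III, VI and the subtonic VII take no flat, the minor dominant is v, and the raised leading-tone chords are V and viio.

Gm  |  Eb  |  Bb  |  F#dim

i - VI - III - viio

Gm has root G, degree 1 in G minor, so i.
Eb: major triad on Eb = scale degree 6 → VI.
Bb: root Bb is the mediant; major triad there is III.
F#dim: diminished triad on F# = scale degree 7 → viio.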